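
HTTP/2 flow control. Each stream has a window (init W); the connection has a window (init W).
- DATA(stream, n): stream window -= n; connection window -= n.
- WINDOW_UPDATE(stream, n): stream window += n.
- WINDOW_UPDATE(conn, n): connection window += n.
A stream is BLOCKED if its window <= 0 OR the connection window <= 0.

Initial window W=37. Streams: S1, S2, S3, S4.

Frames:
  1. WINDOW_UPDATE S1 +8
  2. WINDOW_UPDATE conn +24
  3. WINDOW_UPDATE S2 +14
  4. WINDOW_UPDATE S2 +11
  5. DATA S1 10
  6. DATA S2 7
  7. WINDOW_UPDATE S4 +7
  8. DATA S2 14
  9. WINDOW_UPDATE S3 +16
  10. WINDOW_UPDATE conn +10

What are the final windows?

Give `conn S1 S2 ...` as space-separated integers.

Answer: 40 35 41 53 44

Derivation:
Op 1: conn=37 S1=45 S2=37 S3=37 S4=37 blocked=[]
Op 2: conn=61 S1=45 S2=37 S3=37 S4=37 blocked=[]
Op 3: conn=61 S1=45 S2=51 S3=37 S4=37 blocked=[]
Op 4: conn=61 S1=45 S2=62 S3=37 S4=37 blocked=[]
Op 5: conn=51 S1=35 S2=62 S3=37 S4=37 blocked=[]
Op 6: conn=44 S1=35 S2=55 S3=37 S4=37 blocked=[]
Op 7: conn=44 S1=35 S2=55 S3=37 S4=44 blocked=[]
Op 8: conn=30 S1=35 S2=41 S3=37 S4=44 blocked=[]
Op 9: conn=30 S1=35 S2=41 S3=53 S4=44 blocked=[]
Op 10: conn=40 S1=35 S2=41 S3=53 S4=44 blocked=[]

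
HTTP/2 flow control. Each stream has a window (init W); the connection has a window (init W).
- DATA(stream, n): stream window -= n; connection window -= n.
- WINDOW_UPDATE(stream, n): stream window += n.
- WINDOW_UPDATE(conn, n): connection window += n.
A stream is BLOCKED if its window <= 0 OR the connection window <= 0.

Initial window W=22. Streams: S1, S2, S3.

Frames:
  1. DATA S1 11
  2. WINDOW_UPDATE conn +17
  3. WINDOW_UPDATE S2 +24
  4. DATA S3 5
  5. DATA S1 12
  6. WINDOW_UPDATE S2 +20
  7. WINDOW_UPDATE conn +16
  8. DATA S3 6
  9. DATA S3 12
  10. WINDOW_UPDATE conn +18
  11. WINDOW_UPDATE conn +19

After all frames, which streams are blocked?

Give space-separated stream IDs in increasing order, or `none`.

Op 1: conn=11 S1=11 S2=22 S3=22 blocked=[]
Op 2: conn=28 S1=11 S2=22 S3=22 blocked=[]
Op 3: conn=28 S1=11 S2=46 S3=22 blocked=[]
Op 4: conn=23 S1=11 S2=46 S3=17 blocked=[]
Op 5: conn=11 S1=-1 S2=46 S3=17 blocked=[1]
Op 6: conn=11 S1=-1 S2=66 S3=17 blocked=[1]
Op 7: conn=27 S1=-1 S2=66 S3=17 blocked=[1]
Op 8: conn=21 S1=-1 S2=66 S3=11 blocked=[1]
Op 9: conn=9 S1=-1 S2=66 S3=-1 blocked=[1, 3]
Op 10: conn=27 S1=-1 S2=66 S3=-1 blocked=[1, 3]
Op 11: conn=46 S1=-1 S2=66 S3=-1 blocked=[1, 3]

Answer: S1 S3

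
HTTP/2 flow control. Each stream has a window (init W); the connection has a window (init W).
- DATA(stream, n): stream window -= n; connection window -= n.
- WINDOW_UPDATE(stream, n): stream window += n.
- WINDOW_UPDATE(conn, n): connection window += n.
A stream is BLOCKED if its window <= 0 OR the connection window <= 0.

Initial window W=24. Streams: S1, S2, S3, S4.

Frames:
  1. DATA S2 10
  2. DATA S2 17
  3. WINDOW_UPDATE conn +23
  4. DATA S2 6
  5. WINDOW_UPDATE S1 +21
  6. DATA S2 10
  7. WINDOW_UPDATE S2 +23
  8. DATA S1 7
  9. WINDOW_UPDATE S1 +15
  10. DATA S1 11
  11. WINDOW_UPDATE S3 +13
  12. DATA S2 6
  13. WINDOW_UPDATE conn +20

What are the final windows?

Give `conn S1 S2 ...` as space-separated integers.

Op 1: conn=14 S1=24 S2=14 S3=24 S4=24 blocked=[]
Op 2: conn=-3 S1=24 S2=-3 S3=24 S4=24 blocked=[1, 2, 3, 4]
Op 3: conn=20 S1=24 S2=-3 S3=24 S4=24 blocked=[2]
Op 4: conn=14 S1=24 S2=-9 S3=24 S4=24 blocked=[2]
Op 5: conn=14 S1=45 S2=-9 S3=24 S4=24 blocked=[2]
Op 6: conn=4 S1=45 S2=-19 S3=24 S4=24 blocked=[2]
Op 7: conn=4 S1=45 S2=4 S3=24 S4=24 blocked=[]
Op 8: conn=-3 S1=38 S2=4 S3=24 S4=24 blocked=[1, 2, 3, 4]
Op 9: conn=-3 S1=53 S2=4 S3=24 S4=24 blocked=[1, 2, 3, 4]
Op 10: conn=-14 S1=42 S2=4 S3=24 S4=24 blocked=[1, 2, 3, 4]
Op 11: conn=-14 S1=42 S2=4 S3=37 S4=24 blocked=[1, 2, 3, 4]
Op 12: conn=-20 S1=42 S2=-2 S3=37 S4=24 blocked=[1, 2, 3, 4]
Op 13: conn=0 S1=42 S2=-2 S3=37 S4=24 blocked=[1, 2, 3, 4]

Answer: 0 42 -2 37 24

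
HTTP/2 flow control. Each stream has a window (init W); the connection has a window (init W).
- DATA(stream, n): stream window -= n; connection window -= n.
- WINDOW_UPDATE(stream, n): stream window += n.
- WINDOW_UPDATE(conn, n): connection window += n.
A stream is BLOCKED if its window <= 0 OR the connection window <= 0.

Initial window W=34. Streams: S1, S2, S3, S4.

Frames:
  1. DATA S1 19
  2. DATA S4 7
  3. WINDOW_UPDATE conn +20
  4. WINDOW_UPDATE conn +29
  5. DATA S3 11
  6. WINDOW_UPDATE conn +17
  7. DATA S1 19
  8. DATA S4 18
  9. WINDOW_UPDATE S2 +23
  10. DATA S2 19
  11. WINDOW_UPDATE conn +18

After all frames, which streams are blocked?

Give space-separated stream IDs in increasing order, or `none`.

Answer: S1

Derivation:
Op 1: conn=15 S1=15 S2=34 S3=34 S4=34 blocked=[]
Op 2: conn=8 S1=15 S2=34 S3=34 S4=27 blocked=[]
Op 3: conn=28 S1=15 S2=34 S3=34 S4=27 blocked=[]
Op 4: conn=57 S1=15 S2=34 S3=34 S4=27 blocked=[]
Op 5: conn=46 S1=15 S2=34 S3=23 S4=27 blocked=[]
Op 6: conn=63 S1=15 S2=34 S3=23 S4=27 blocked=[]
Op 7: conn=44 S1=-4 S2=34 S3=23 S4=27 blocked=[1]
Op 8: conn=26 S1=-4 S2=34 S3=23 S4=9 blocked=[1]
Op 9: conn=26 S1=-4 S2=57 S3=23 S4=9 blocked=[1]
Op 10: conn=7 S1=-4 S2=38 S3=23 S4=9 blocked=[1]
Op 11: conn=25 S1=-4 S2=38 S3=23 S4=9 blocked=[1]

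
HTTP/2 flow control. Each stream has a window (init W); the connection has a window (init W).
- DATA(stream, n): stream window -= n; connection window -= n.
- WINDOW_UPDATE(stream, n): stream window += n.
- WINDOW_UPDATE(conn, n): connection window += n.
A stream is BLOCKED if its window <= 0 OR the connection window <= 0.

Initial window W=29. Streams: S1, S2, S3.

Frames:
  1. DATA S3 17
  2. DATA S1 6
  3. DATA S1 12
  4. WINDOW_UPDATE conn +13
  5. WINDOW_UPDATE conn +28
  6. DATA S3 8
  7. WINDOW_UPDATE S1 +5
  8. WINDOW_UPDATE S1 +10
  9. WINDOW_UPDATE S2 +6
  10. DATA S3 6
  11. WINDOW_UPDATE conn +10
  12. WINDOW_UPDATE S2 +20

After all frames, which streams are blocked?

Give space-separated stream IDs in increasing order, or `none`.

Op 1: conn=12 S1=29 S2=29 S3=12 blocked=[]
Op 2: conn=6 S1=23 S2=29 S3=12 blocked=[]
Op 3: conn=-6 S1=11 S2=29 S3=12 blocked=[1, 2, 3]
Op 4: conn=7 S1=11 S2=29 S3=12 blocked=[]
Op 5: conn=35 S1=11 S2=29 S3=12 blocked=[]
Op 6: conn=27 S1=11 S2=29 S3=4 blocked=[]
Op 7: conn=27 S1=16 S2=29 S3=4 blocked=[]
Op 8: conn=27 S1=26 S2=29 S3=4 blocked=[]
Op 9: conn=27 S1=26 S2=35 S3=4 blocked=[]
Op 10: conn=21 S1=26 S2=35 S3=-2 blocked=[3]
Op 11: conn=31 S1=26 S2=35 S3=-2 blocked=[3]
Op 12: conn=31 S1=26 S2=55 S3=-2 blocked=[3]

Answer: S3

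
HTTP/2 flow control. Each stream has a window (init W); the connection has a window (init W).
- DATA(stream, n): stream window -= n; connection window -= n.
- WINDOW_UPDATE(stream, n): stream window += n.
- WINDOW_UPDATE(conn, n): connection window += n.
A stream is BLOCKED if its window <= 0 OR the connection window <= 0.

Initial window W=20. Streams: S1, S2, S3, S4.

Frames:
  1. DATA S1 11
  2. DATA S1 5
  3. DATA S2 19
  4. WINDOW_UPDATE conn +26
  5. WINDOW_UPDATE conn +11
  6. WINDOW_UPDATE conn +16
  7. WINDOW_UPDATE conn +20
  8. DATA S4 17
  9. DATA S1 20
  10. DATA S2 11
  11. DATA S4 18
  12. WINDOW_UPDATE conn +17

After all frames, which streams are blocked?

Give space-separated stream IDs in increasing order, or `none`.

Answer: S1 S2 S4

Derivation:
Op 1: conn=9 S1=9 S2=20 S3=20 S4=20 blocked=[]
Op 2: conn=4 S1=4 S2=20 S3=20 S4=20 blocked=[]
Op 3: conn=-15 S1=4 S2=1 S3=20 S4=20 blocked=[1, 2, 3, 4]
Op 4: conn=11 S1=4 S2=1 S3=20 S4=20 blocked=[]
Op 5: conn=22 S1=4 S2=1 S3=20 S4=20 blocked=[]
Op 6: conn=38 S1=4 S2=1 S3=20 S4=20 blocked=[]
Op 7: conn=58 S1=4 S2=1 S3=20 S4=20 blocked=[]
Op 8: conn=41 S1=4 S2=1 S3=20 S4=3 blocked=[]
Op 9: conn=21 S1=-16 S2=1 S3=20 S4=3 blocked=[1]
Op 10: conn=10 S1=-16 S2=-10 S3=20 S4=3 blocked=[1, 2]
Op 11: conn=-8 S1=-16 S2=-10 S3=20 S4=-15 blocked=[1, 2, 3, 4]
Op 12: conn=9 S1=-16 S2=-10 S3=20 S4=-15 blocked=[1, 2, 4]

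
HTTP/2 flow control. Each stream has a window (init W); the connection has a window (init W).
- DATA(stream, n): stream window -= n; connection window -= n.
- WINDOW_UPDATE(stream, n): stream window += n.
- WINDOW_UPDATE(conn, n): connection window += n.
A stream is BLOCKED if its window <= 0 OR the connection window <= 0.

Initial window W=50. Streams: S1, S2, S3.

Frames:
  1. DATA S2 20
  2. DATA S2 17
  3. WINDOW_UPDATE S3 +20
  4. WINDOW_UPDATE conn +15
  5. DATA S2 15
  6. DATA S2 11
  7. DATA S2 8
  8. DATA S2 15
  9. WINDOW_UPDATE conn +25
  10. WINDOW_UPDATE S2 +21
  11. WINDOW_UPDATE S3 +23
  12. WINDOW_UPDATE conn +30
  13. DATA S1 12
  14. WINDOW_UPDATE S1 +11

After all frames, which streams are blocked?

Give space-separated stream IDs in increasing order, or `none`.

Answer: S2

Derivation:
Op 1: conn=30 S1=50 S2=30 S3=50 blocked=[]
Op 2: conn=13 S1=50 S2=13 S3=50 blocked=[]
Op 3: conn=13 S1=50 S2=13 S3=70 blocked=[]
Op 4: conn=28 S1=50 S2=13 S3=70 blocked=[]
Op 5: conn=13 S1=50 S2=-2 S3=70 blocked=[2]
Op 6: conn=2 S1=50 S2=-13 S3=70 blocked=[2]
Op 7: conn=-6 S1=50 S2=-21 S3=70 blocked=[1, 2, 3]
Op 8: conn=-21 S1=50 S2=-36 S3=70 blocked=[1, 2, 3]
Op 9: conn=4 S1=50 S2=-36 S3=70 blocked=[2]
Op 10: conn=4 S1=50 S2=-15 S3=70 blocked=[2]
Op 11: conn=4 S1=50 S2=-15 S3=93 blocked=[2]
Op 12: conn=34 S1=50 S2=-15 S3=93 blocked=[2]
Op 13: conn=22 S1=38 S2=-15 S3=93 blocked=[2]
Op 14: conn=22 S1=49 S2=-15 S3=93 blocked=[2]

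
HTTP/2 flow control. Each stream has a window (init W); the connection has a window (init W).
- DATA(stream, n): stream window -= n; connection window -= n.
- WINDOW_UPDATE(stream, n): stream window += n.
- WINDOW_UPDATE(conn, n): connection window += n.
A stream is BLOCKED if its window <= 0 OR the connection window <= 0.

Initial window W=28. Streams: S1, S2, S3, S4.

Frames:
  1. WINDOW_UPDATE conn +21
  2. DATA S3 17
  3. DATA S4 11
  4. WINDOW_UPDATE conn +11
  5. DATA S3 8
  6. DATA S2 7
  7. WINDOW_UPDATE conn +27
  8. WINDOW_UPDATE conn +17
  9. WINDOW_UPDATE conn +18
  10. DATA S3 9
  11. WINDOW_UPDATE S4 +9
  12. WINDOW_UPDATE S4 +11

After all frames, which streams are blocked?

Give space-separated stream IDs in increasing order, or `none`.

Answer: S3

Derivation:
Op 1: conn=49 S1=28 S2=28 S3=28 S4=28 blocked=[]
Op 2: conn=32 S1=28 S2=28 S3=11 S4=28 blocked=[]
Op 3: conn=21 S1=28 S2=28 S3=11 S4=17 blocked=[]
Op 4: conn=32 S1=28 S2=28 S3=11 S4=17 blocked=[]
Op 5: conn=24 S1=28 S2=28 S3=3 S4=17 blocked=[]
Op 6: conn=17 S1=28 S2=21 S3=3 S4=17 blocked=[]
Op 7: conn=44 S1=28 S2=21 S3=3 S4=17 blocked=[]
Op 8: conn=61 S1=28 S2=21 S3=3 S4=17 blocked=[]
Op 9: conn=79 S1=28 S2=21 S3=3 S4=17 blocked=[]
Op 10: conn=70 S1=28 S2=21 S3=-6 S4=17 blocked=[3]
Op 11: conn=70 S1=28 S2=21 S3=-6 S4=26 blocked=[3]
Op 12: conn=70 S1=28 S2=21 S3=-6 S4=37 blocked=[3]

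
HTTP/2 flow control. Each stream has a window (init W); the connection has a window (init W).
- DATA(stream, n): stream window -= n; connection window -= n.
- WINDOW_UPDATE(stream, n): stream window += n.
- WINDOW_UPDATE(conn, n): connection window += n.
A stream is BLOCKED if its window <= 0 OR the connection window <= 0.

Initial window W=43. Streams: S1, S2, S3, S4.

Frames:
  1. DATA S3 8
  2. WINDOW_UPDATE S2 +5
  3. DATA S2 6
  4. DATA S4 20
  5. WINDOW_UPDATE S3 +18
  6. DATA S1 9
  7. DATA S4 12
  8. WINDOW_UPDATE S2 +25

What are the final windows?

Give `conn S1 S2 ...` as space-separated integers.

Answer: -12 34 67 53 11

Derivation:
Op 1: conn=35 S1=43 S2=43 S3=35 S4=43 blocked=[]
Op 2: conn=35 S1=43 S2=48 S3=35 S4=43 blocked=[]
Op 3: conn=29 S1=43 S2=42 S3=35 S4=43 blocked=[]
Op 4: conn=9 S1=43 S2=42 S3=35 S4=23 blocked=[]
Op 5: conn=9 S1=43 S2=42 S3=53 S4=23 blocked=[]
Op 6: conn=0 S1=34 S2=42 S3=53 S4=23 blocked=[1, 2, 3, 4]
Op 7: conn=-12 S1=34 S2=42 S3=53 S4=11 blocked=[1, 2, 3, 4]
Op 8: conn=-12 S1=34 S2=67 S3=53 S4=11 blocked=[1, 2, 3, 4]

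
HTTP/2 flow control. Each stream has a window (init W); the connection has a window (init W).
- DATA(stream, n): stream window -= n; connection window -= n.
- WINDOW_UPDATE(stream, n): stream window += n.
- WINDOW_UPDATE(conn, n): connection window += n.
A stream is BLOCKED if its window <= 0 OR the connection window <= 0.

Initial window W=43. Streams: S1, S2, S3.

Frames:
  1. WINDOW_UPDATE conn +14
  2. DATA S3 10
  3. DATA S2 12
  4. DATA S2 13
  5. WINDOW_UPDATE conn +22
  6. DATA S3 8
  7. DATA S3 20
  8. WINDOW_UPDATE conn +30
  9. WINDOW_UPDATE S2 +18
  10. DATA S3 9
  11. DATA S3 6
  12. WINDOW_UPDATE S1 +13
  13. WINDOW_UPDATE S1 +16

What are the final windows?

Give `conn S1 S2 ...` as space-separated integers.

Answer: 31 72 36 -10

Derivation:
Op 1: conn=57 S1=43 S2=43 S3=43 blocked=[]
Op 2: conn=47 S1=43 S2=43 S3=33 blocked=[]
Op 3: conn=35 S1=43 S2=31 S3=33 blocked=[]
Op 4: conn=22 S1=43 S2=18 S3=33 blocked=[]
Op 5: conn=44 S1=43 S2=18 S3=33 blocked=[]
Op 6: conn=36 S1=43 S2=18 S3=25 blocked=[]
Op 7: conn=16 S1=43 S2=18 S3=5 blocked=[]
Op 8: conn=46 S1=43 S2=18 S3=5 blocked=[]
Op 9: conn=46 S1=43 S2=36 S3=5 blocked=[]
Op 10: conn=37 S1=43 S2=36 S3=-4 blocked=[3]
Op 11: conn=31 S1=43 S2=36 S3=-10 blocked=[3]
Op 12: conn=31 S1=56 S2=36 S3=-10 blocked=[3]
Op 13: conn=31 S1=72 S2=36 S3=-10 blocked=[3]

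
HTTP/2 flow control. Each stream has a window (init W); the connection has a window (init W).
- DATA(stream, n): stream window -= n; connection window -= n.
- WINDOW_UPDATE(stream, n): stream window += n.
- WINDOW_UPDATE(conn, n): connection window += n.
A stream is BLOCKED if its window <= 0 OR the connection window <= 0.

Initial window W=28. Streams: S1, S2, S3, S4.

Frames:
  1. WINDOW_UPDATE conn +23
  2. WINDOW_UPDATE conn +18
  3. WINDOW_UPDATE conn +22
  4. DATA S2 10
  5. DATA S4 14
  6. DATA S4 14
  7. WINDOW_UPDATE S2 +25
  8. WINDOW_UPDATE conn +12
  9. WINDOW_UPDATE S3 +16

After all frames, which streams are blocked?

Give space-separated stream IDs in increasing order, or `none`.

Op 1: conn=51 S1=28 S2=28 S3=28 S4=28 blocked=[]
Op 2: conn=69 S1=28 S2=28 S3=28 S4=28 blocked=[]
Op 3: conn=91 S1=28 S2=28 S3=28 S4=28 blocked=[]
Op 4: conn=81 S1=28 S2=18 S3=28 S4=28 blocked=[]
Op 5: conn=67 S1=28 S2=18 S3=28 S4=14 blocked=[]
Op 6: conn=53 S1=28 S2=18 S3=28 S4=0 blocked=[4]
Op 7: conn=53 S1=28 S2=43 S3=28 S4=0 blocked=[4]
Op 8: conn=65 S1=28 S2=43 S3=28 S4=0 blocked=[4]
Op 9: conn=65 S1=28 S2=43 S3=44 S4=0 blocked=[4]

Answer: S4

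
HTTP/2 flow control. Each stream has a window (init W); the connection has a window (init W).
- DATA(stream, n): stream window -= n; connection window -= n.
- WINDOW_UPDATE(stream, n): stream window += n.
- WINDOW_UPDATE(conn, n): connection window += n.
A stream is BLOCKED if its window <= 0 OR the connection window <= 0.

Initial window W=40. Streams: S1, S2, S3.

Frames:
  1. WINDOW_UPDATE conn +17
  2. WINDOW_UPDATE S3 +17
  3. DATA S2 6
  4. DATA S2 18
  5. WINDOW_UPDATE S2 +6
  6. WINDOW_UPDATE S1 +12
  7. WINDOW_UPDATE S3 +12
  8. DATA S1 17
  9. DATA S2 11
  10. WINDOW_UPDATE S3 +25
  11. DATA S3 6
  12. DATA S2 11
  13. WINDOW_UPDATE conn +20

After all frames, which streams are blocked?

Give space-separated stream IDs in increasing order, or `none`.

Op 1: conn=57 S1=40 S2=40 S3=40 blocked=[]
Op 2: conn=57 S1=40 S2=40 S3=57 blocked=[]
Op 3: conn=51 S1=40 S2=34 S3=57 blocked=[]
Op 4: conn=33 S1=40 S2=16 S3=57 blocked=[]
Op 5: conn=33 S1=40 S2=22 S3=57 blocked=[]
Op 6: conn=33 S1=52 S2=22 S3=57 blocked=[]
Op 7: conn=33 S1=52 S2=22 S3=69 blocked=[]
Op 8: conn=16 S1=35 S2=22 S3=69 blocked=[]
Op 9: conn=5 S1=35 S2=11 S3=69 blocked=[]
Op 10: conn=5 S1=35 S2=11 S3=94 blocked=[]
Op 11: conn=-1 S1=35 S2=11 S3=88 blocked=[1, 2, 3]
Op 12: conn=-12 S1=35 S2=0 S3=88 blocked=[1, 2, 3]
Op 13: conn=8 S1=35 S2=0 S3=88 blocked=[2]

Answer: S2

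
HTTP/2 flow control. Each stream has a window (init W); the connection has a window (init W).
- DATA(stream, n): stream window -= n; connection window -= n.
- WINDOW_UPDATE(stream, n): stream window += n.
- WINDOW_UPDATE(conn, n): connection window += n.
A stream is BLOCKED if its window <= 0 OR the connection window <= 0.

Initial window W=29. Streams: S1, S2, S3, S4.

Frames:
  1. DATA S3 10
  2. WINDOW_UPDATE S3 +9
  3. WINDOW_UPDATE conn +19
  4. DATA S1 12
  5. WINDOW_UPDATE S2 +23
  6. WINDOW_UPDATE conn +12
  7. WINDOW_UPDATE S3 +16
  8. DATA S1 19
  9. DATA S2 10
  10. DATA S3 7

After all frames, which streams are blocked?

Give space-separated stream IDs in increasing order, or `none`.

Answer: S1

Derivation:
Op 1: conn=19 S1=29 S2=29 S3=19 S4=29 blocked=[]
Op 2: conn=19 S1=29 S2=29 S3=28 S4=29 blocked=[]
Op 3: conn=38 S1=29 S2=29 S3=28 S4=29 blocked=[]
Op 4: conn=26 S1=17 S2=29 S3=28 S4=29 blocked=[]
Op 5: conn=26 S1=17 S2=52 S3=28 S4=29 blocked=[]
Op 6: conn=38 S1=17 S2=52 S3=28 S4=29 blocked=[]
Op 7: conn=38 S1=17 S2=52 S3=44 S4=29 blocked=[]
Op 8: conn=19 S1=-2 S2=52 S3=44 S4=29 blocked=[1]
Op 9: conn=9 S1=-2 S2=42 S3=44 S4=29 blocked=[1]
Op 10: conn=2 S1=-2 S2=42 S3=37 S4=29 blocked=[1]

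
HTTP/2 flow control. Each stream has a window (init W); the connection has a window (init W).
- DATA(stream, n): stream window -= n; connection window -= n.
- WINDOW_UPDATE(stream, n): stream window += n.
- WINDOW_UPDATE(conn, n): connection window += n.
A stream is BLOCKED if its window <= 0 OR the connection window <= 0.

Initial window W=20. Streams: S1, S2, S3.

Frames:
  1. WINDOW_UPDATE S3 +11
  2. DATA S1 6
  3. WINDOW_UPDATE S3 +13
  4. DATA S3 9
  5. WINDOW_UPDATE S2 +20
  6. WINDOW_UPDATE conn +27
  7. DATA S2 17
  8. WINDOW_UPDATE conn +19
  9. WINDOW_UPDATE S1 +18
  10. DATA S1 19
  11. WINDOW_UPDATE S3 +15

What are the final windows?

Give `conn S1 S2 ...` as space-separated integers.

Op 1: conn=20 S1=20 S2=20 S3=31 blocked=[]
Op 2: conn=14 S1=14 S2=20 S3=31 blocked=[]
Op 3: conn=14 S1=14 S2=20 S3=44 blocked=[]
Op 4: conn=5 S1=14 S2=20 S3=35 blocked=[]
Op 5: conn=5 S1=14 S2=40 S3=35 blocked=[]
Op 6: conn=32 S1=14 S2=40 S3=35 blocked=[]
Op 7: conn=15 S1=14 S2=23 S3=35 blocked=[]
Op 8: conn=34 S1=14 S2=23 S3=35 blocked=[]
Op 9: conn=34 S1=32 S2=23 S3=35 blocked=[]
Op 10: conn=15 S1=13 S2=23 S3=35 blocked=[]
Op 11: conn=15 S1=13 S2=23 S3=50 blocked=[]

Answer: 15 13 23 50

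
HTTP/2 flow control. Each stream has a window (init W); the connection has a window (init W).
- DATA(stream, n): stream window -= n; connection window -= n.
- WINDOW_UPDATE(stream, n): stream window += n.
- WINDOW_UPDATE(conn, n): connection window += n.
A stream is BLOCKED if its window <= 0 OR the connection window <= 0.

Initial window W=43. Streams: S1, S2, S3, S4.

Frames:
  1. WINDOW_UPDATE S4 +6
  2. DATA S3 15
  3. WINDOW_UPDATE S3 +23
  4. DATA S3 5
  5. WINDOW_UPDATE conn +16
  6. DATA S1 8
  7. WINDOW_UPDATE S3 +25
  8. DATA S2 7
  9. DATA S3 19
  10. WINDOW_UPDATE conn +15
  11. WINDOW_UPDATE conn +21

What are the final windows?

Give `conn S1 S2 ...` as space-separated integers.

Op 1: conn=43 S1=43 S2=43 S3=43 S4=49 blocked=[]
Op 2: conn=28 S1=43 S2=43 S3=28 S4=49 blocked=[]
Op 3: conn=28 S1=43 S2=43 S3=51 S4=49 blocked=[]
Op 4: conn=23 S1=43 S2=43 S3=46 S4=49 blocked=[]
Op 5: conn=39 S1=43 S2=43 S3=46 S4=49 blocked=[]
Op 6: conn=31 S1=35 S2=43 S3=46 S4=49 blocked=[]
Op 7: conn=31 S1=35 S2=43 S3=71 S4=49 blocked=[]
Op 8: conn=24 S1=35 S2=36 S3=71 S4=49 blocked=[]
Op 9: conn=5 S1=35 S2=36 S3=52 S4=49 blocked=[]
Op 10: conn=20 S1=35 S2=36 S3=52 S4=49 blocked=[]
Op 11: conn=41 S1=35 S2=36 S3=52 S4=49 blocked=[]

Answer: 41 35 36 52 49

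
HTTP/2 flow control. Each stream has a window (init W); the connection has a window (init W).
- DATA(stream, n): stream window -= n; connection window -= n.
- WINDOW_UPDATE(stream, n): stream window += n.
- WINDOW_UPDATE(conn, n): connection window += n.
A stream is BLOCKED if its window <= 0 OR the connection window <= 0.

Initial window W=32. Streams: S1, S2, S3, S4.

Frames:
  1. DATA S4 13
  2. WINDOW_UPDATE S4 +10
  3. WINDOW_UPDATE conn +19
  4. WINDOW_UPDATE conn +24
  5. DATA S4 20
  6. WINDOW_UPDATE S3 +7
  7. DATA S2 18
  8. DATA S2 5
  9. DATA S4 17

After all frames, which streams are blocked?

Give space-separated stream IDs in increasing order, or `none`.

Answer: S4

Derivation:
Op 1: conn=19 S1=32 S2=32 S3=32 S4=19 blocked=[]
Op 2: conn=19 S1=32 S2=32 S3=32 S4=29 blocked=[]
Op 3: conn=38 S1=32 S2=32 S3=32 S4=29 blocked=[]
Op 4: conn=62 S1=32 S2=32 S3=32 S4=29 blocked=[]
Op 5: conn=42 S1=32 S2=32 S3=32 S4=9 blocked=[]
Op 6: conn=42 S1=32 S2=32 S3=39 S4=9 blocked=[]
Op 7: conn=24 S1=32 S2=14 S3=39 S4=9 blocked=[]
Op 8: conn=19 S1=32 S2=9 S3=39 S4=9 blocked=[]
Op 9: conn=2 S1=32 S2=9 S3=39 S4=-8 blocked=[4]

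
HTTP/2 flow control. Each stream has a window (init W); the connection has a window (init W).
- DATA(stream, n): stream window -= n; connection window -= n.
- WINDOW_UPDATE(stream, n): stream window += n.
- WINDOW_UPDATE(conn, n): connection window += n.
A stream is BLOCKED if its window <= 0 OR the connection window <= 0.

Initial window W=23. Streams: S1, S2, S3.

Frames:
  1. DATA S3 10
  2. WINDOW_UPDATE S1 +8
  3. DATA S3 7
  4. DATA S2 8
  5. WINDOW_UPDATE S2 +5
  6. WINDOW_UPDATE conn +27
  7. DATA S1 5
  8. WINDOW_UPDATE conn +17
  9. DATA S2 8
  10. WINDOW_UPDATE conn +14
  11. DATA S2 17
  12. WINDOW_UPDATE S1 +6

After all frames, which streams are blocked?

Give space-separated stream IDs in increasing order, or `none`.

Answer: S2

Derivation:
Op 1: conn=13 S1=23 S2=23 S3=13 blocked=[]
Op 2: conn=13 S1=31 S2=23 S3=13 blocked=[]
Op 3: conn=6 S1=31 S2=23 S3=6 blocked=[]
Op 4: conn=-2 S1=31 S2=15 S3=6 blocked=[1, 2, 3]
Op 5: conn=-2 S1=31 S2=20 S3=6 blocked=[1, 2, 3]
Op 6: conn=25 S1=31 S2=20 S3=6 blocked=[]
Op 7: conn=20 S1=26 S2=20 S3=6 blocked=[]
Op 8: conn=37 S1=26 S2=20 S3=6 blocked=[]
Op 9: conn=29 S1=26 S2=12 S3=6 blocked=[]
Op 10: conn=43 S1=26 S2=12 S3=6 blocked=[]
Op 11: conn=26 S1=26 S2=-5 S3=6 blocked=[2]
Op 12: conn=26 S1=32 S2=-5 S3=6 blocked=[2]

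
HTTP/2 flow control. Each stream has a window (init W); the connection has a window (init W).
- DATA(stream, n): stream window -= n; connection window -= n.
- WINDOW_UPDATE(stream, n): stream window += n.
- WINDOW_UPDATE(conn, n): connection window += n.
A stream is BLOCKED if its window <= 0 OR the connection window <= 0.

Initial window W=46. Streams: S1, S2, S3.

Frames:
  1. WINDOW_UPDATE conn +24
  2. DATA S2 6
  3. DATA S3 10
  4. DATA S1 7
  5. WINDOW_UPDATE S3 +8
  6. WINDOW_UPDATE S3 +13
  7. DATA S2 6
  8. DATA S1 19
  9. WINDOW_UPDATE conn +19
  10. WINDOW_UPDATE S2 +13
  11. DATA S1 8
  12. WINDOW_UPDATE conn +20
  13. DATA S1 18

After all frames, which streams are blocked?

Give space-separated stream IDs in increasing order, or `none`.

Answer: S1

Derivation:
Op 1: conn=70 S1=46 S2=46 S3=46 blocked=[]
Op 2: conn=64 S1=46 S2=40 S3=46 blocked=[]
Op 3: conn=54 S1=46 S2=40 S3=36 blocked=[]
Op 4: conn=47 S1=39 S2=40 S3=36 blocked=[]
Op 5: conn=47 S1=39 S2=40 S3=44 blocked=[]
Op 6: conn=47 S1=39 S2=40 S3=57 blocked=[]
Op 7: conn=41 S1=39 S2=34 S3=57 blocked=[]
Op 8: conn=22 S1=20 S2=34 S3=57 blocked=[]
Op 9: conn=41 S1=20 S2=34 S3=57 blocked=[]
Op 10: conn=41 S1=20 S2=47 S3=57 blocked=[]
Op 11: conn=33 S1=12 S2=47 S3=57 blocked=[]
Op 12: conn=53 S1=12 S2=47 S3=57 blocked=[]
Op 13: conn=35 S1=-6 S2=47 S3=57 blocked=[1]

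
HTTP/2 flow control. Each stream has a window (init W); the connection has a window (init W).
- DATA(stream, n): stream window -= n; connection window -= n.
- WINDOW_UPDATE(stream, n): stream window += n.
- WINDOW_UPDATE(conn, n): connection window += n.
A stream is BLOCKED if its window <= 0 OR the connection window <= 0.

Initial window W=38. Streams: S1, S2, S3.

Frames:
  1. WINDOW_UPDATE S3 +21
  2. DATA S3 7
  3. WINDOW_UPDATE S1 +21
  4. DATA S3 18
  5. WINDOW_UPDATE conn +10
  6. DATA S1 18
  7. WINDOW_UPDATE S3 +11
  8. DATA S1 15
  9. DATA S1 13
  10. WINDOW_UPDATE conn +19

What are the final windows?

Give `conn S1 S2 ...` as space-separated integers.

Op 1: conn=38 S1=38 S2=38 S3=59 blocked=[]
Op 2: conn=31 S1=38 S2=38 S3=52 blocked=[]
Op 3: conn=31 S1=59 S2=38 S3=52 blocked=[]
Op 4: conn=13 S1=59 S2=38 S3=34 blocked=[]
Op 5: conn=23 S1=59 S2=38 S3=34 blocked=[]
Op 6: conn=5 S1=41 S2=38 S3=34 blocked=[]
Op 7: conn=5 S1=41 S2=38 S3=45 blocked=[]
Op 8: conn=-10 S1=26 S2=38 S3=45 blocked=[1, 2, 3]
Op 9: conn=-23 S1=13 S2=38 S3=45 blocked=[1, 2, 3]
Op 10: conn=-4 S1=13 S2=38 S3=45 blocked=[1, 2, 3]

Answer: -4 13 38 45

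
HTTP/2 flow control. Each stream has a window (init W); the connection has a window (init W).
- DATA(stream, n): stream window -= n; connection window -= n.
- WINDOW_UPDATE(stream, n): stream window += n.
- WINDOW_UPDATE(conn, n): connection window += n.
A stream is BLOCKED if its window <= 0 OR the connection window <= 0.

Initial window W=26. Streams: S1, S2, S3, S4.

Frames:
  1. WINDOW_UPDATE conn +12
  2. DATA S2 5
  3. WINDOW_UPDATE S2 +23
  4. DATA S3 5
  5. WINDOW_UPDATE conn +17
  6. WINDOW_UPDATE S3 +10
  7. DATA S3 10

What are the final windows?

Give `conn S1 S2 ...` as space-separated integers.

Answer: 35 26 44 21 26

Derivation:
Op 1: conn=38 S1=26 S2=26 S3=26 S4=26 blocked=[]
Op 2: conn=33 S1=26 S2=21 S3=26 S4=26 blocked=[]
Op 3: conn=33 S1=26 S2=44 S3=26 S4=26 blocked=[]
Op 4: conn=28 S1=26 S2=44 S3=21 S4=26 blocked=[]
Op 5: conn=45 S1=26 S2=44 S3=21 S4=26 blocked=[]
Op 6: conn=45 S1=26 S2=44 S3=31 S4=26 blocked=[]
Op 7: conn=35 S1=26 S2=44 S3=21 S4=26 blocked=[]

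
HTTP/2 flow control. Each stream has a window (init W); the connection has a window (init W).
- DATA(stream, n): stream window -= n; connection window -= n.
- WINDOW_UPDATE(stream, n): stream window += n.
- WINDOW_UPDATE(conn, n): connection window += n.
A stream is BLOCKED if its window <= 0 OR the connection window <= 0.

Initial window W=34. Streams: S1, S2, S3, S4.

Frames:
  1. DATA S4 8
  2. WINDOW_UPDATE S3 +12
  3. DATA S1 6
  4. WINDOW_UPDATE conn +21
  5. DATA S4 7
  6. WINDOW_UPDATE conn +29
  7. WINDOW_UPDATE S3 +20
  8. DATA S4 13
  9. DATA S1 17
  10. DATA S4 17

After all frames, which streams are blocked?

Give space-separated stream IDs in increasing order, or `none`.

Answer: S4

Derivation:
Op 1: conn=26 S1=34 S2=34 S3=34 S4=26 blocked=[]
Op 2: conn=26 S1=34 S2=34 S3=46 S4=26 blocked=[]
Op 3: conn=20 S1=28 S2=34 S3=46 S4=26 blocked=[]
Op 4: conn=41 S1=28 S2=34 S3=46 S4=26 blocked=[]
Op 5: conn=34 S1=28 S2=34 S3=46 S4=19 blocked=[]
Op 6: conn=63 S1=28 S2=34 S3=46 S4=19 blocked=[]
Op 7: conn=63 S1=28 S2=34 S3=66 S4=19 blocked=[]
Op 8: conn=50 S1=28 S2=34 S3=66 S4=6 blocked=[]
Op 9: conn=33 S1=11 S2=34 S3=66 S4=6 blocked=[]
Op 10: conn=16 S1=11 S2=34 S3=66 S4=-11 blocked=[4]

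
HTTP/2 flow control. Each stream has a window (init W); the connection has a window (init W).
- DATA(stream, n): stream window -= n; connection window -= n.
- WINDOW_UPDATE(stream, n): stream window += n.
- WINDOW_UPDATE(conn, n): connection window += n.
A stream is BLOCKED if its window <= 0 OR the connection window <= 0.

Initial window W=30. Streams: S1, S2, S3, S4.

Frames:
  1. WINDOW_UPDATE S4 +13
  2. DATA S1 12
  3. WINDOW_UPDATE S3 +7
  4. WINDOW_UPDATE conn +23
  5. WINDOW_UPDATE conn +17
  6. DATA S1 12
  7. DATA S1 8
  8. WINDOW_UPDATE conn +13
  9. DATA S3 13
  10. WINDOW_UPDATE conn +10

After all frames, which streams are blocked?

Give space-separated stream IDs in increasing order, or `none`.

Answer: S1

Derivation:
Op 1: conn=30 S1=30 S2=30 S3=30 S4=43 blocked=[]
Op 2: conn=18 S1=18 S2=30 S3=30 S4=43 blocked=[]
Op 3: conn=18 S1=18 S2=30 S3=37 S4=43 blocked=[]
Op 4: conn=41 S1=18 S2=30 S3=37 S4=43 blocked=[]
Op 5: conn=58 S1=18 S2=30 S3=37 S4=43 blocked=[]
Op 6: conn=46 S1=6 S2=30 S3=37 S4=43 blocked=[]
Op 7: conn=38 S1=-2 S2=30 S3=37 S4=43 blocked=[1]
Op 8: conn=51 S1=-2 S2=30 S3=37 S4=43 blocked=[1]
Op 9: conn=38 S1=-2 S2=30 S3=24 S4=43 blocked=[1]
Op 10: conn=48 S1=-2 S2=30 S3=24 S4=43 blocked=[1]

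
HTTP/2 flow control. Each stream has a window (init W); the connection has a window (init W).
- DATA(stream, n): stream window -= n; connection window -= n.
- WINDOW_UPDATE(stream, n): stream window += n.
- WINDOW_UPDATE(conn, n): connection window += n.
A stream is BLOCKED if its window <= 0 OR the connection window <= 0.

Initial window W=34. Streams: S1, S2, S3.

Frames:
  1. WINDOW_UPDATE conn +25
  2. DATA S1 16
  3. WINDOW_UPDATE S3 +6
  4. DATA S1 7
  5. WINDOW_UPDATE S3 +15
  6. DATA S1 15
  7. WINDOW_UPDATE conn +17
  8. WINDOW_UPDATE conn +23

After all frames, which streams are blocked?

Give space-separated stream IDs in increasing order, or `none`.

Answer: S1

Derivation:
Op 1: conn=59 S1=34 S2=34 S3=34 blocked=[]
Op 2: conn=43 S1=18 S2=34 S3=34 blocked=[]
Op 3: conn=43 S1=18 S2=34 S3=40 blocked=[]
Op 4: conn=36 S1=11 S2=34 S3=40 blocked=[]
Op 5: conn=36 S1=11 S2=34 S3=55 blocked=[]
Op 6: conn=21 S1=-4 S2=34 S3=55 blocked=[1]
Op 7: conn=38 S1=-4 S2=34 S3=55 blocked=[1]
Op 8: conn=61 S1=-4 S2=34 S3=55 blocked=[1]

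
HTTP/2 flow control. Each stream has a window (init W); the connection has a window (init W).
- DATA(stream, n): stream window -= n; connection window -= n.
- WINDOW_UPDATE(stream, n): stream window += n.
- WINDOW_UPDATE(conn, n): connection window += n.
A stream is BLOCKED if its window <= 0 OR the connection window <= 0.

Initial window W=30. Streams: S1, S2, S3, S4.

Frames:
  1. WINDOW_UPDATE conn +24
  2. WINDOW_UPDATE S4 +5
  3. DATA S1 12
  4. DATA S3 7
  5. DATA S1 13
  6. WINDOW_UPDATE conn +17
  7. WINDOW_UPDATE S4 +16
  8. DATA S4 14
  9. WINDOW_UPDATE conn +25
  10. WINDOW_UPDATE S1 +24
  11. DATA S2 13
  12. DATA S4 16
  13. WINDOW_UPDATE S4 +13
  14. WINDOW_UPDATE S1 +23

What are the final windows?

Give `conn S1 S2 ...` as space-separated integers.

Answer: 21 52 17 23 34

Derivation:
Op 1: conn=54 S1=30 S2=30 S3=30 S4=30 blocked=[]
Op 2: conn=54 S1=30 S2=30 S3=30 S4=35 blocked=[]
Op 3: conn=42 S1=18 S2=30 S3=30 S4=35 blocked=[]
Op 4: conn=35 S1=18 S2=30 S3=23 S4=35 blocked=[]
Op 5: conn=22 S1=5 S2=30 S3=23 S4=35 blocked=[]
Op 6: conn=39 S1=5 S2=30 S3=23 S4=35 blocked=[]
Op 7: conn=39 S1=5 S2=30 S3=23 S4=51 blocked=[]
Op 8: conn=25 S1=5 S2=30 S3=23 S4=37 blocked=[]
Op 9: conn=50 S1=5 S2=30 S3=23 S4=37 blocked=[]
Op 10: conn=50 S1=29 S2=30 S3=23 S4=37 blocked=[]
Op 11: conn=37 S1=29 S2=17 S3=23 S4=37 blocked=[]
Op 12: conn=21 S1=29 S2=17 S3=23 S4=21 blocked=[]
Op 13: conn=21 S1=29 S2=17 S3=23 S4=34 blocked=[]
Op 14: conn=21 S1=52 S2=17 S3=23 S4=34 blocked=[]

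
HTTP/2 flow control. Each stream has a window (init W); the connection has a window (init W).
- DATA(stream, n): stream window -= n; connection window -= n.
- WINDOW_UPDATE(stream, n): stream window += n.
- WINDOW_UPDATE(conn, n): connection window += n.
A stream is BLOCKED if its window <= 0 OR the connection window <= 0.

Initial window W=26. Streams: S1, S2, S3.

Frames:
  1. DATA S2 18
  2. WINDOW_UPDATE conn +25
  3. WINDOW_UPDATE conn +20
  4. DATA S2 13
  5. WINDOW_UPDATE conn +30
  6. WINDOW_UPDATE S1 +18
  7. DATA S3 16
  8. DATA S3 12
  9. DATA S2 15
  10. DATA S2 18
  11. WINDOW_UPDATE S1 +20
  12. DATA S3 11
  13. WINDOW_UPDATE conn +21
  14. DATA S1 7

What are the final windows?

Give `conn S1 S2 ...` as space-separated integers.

Answer: 12 57 -38 -13

Derivation:
Op 1: conn=8 S1=26 S2=8 S3=26 blocked=[]
Op 2: conn=33 S1=26 S2=8 S3=26 blocked=[]
Op 3: conn=53 S1=26 S2=8 S3=26 blocked=[]
Op 4: conn=40 S1=26 S2=-5 S3=26 blocked=[2]
Op 5: conn=70 S1=26 S2=-5 S3=26 blocked=[2]
Op 6: conn=70 S1=44 S2=-5 S3=26 blocked=[2]
Op 7: conn=54 S1=44 S2=-5 S3=10 blocked=[2]
Op 8: conn=42 S1=44 S2=-5 S3=-2 blocked=[2, 3]
Op 9: conn=27 S1=44 S2=-20 S3=-2 blocked=[2, 3]
Op 10: conn=9 S1=44 S2=-38 S3=-2 blocked=[2, 3]
Op 11: conn=9 S1=64 S2=-38 S3=-2 blocked=[2, 3]
Op 12: conn=-2 S1=64 S2=-38 S3=-13 blocked=[1, 2, 3]
Op 13: conn=19 S1=64 S2=-38 S3=-13 blocked=[2, 3]
Op 14: conn=12 S1=57 S2=-38 S3=-13 blocked=[2, 3]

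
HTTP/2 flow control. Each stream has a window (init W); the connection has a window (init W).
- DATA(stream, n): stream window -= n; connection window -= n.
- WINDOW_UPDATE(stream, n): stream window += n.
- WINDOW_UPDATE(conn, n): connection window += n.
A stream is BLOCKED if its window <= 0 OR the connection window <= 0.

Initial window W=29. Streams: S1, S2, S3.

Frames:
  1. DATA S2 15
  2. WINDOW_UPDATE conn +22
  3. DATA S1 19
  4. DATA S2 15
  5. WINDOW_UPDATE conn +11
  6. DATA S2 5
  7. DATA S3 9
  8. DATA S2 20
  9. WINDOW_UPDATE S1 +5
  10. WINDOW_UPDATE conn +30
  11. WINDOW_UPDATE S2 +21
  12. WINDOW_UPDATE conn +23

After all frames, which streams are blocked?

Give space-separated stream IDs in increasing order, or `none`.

Op 1: conn=14 S1=29 S2=14 S3=29 blocked=[]
Op 2: conn=36 S1=29 S2=14 S3=29 blocked=[]
Op 3: conn=17 S1=10 S2=14 S3=29 blocked=[]
Op 4: conn=2 S1=10 S2=-1 S3=29 blocked=[2]
Op 5: conn=13 S1=10 S2=-1 S3=29 blocked=[2]
Op 6: conn=8 S1=10 S2=-6 S3=29 blocked=[2]
Op 7: conn=-1 S1=10 S2=-6 S3=20 blocked=[1, 2, 3]
Op 8: conn=-21 S1=10 S2=-26 S3=20 blocked=[1, 2, 3]
Op 9: conn=-21 S1=15 S2=-26 S3=20 blocked=[1, 2, 3]
Op 10: conn=9 S1=15 S2=-26 S3=20 blocked=[2]
Op 11: conn=9 S1=15 S2=-5 S3=20 blocked=[2]
Op 12: conn=32 S1=15 S2=-5 S3=20 blocked=[2]

Answer: S2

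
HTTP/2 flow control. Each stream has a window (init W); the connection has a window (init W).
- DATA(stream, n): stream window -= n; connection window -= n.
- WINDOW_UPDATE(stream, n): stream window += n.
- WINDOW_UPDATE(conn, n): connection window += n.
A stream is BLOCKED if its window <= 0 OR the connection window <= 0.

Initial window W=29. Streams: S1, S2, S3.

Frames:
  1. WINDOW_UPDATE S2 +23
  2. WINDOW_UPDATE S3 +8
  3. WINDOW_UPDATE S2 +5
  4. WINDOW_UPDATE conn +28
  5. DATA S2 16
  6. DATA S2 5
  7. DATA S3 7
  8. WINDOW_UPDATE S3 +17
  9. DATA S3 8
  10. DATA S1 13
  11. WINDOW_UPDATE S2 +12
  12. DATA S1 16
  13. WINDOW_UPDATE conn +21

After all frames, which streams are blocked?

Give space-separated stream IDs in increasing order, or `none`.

Op 1: conn=29 S1=29 S2=52 S3=29 blocked=[]
Op 2: conn=29 S1=29 S2=52 S3=37 blocked=[]
Op 3: conn=29 S1=29 S2=57 S3=37 blocked=[]
Op 4: conn=57 S1=29 S2=57 S3=37 blocked=[]
Op 5: conn=41 S1=29 S2=41 S3=37 blocked=[]
Op 6: conn=36 S1=29 S2=36 S3=37 blocked=[]
Op 7: conn=29 S1=29 S2=36 S3=30 blocked=[]
Op 8: conn=29 S1=29 S2=36 S3=47 blocked=[]
Op 9: conn=21 S1=29 S2=36 S3=39 blocked=[]
Op 10: conn=8 S1=16 S2=36 S3=39 blocked=[]
Op 11: conn=8 S1=16 S2=48 S3=39 blocked=[]
Op 12: conn=-8 S1=0 S2=48 S3=39 blocked=[1, 2, 3]
Op 13: conn=13 S1=0 S2=48 S3=39 blocked=[1]

Answer: S1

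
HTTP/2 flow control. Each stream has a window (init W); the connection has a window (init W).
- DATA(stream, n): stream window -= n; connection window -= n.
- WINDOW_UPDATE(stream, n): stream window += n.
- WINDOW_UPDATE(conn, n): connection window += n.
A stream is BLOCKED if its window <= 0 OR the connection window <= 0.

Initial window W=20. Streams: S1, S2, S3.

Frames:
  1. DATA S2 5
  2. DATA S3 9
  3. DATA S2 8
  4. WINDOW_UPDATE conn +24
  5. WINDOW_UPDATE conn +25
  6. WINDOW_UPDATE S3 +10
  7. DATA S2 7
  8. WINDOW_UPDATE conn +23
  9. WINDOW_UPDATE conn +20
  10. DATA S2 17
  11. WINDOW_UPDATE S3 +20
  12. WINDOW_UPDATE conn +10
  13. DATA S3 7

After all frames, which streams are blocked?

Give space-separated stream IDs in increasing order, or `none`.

Op 1: conn=15 S1=20 S2=15 S3=20 blocked=[]
Op 2: conn=6 S1=20 S2=15 S3=11 blocked=[]
Op 3: conn=-2 S1=20 S2=7 S3=11 blocked=[1, 2, 3]
Op 4: conn=22 S1=20 S2=7 S3=11 blocked=[]
Op 5: conn=47 S1=20 S2=7 S3=11 blocked=[]
Op 6: conn=47 S1=20 S2=7 S3=21 blocked=[]
Op 7: conn=40 S1=20 S2=0 S3=21 blocked=[2]
Op 8: conn=63 S1=20 S2=0 S3=21 blocked=[2]
Op 9: conn=83 S1=20 S2=0 S3=21 blocked=[2]
Op 10: conn=66 S1=20 S2=-17 S3=21 blocked=[2]
Op 11: conn=66 S1=20 S2=-17 S3=41 blocked=[2]
Op 12: conn=76 S1=20 S2=-17 S3=41 blocked=[2]
Op 13: conn=69 S1=20 S2=-17 S3=34 blocked=[2]

Answer: S2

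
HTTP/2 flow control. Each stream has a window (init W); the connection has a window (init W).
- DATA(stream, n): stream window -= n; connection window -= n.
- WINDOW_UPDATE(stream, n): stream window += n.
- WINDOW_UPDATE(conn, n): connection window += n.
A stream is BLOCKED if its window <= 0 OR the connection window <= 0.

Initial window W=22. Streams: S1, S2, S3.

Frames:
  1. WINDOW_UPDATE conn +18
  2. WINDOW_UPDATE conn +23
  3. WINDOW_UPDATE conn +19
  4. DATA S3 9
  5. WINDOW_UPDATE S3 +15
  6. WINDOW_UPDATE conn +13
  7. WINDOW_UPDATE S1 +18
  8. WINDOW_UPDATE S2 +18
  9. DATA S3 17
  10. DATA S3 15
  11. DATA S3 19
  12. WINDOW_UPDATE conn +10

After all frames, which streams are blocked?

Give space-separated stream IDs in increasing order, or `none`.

Op 1: conn=40 S1=22 S2=22 S3=22 blocked=[]
Op 2: conn=63 S1=22 S2=22 S3=22 blocked=[]
Op 3: conn=82 S1=22 S2=22 S3=22 blocked=[]
Op 4: conn=73 S1=22 S2=22 S3=13 blocked=[]
Op 5: conn=73 S1=22 S2=22 S3=28 blocked=[]
Op 6: conn=86 S1=22 S2=22 S3=28 blocked=[]
Op 7: conn=86 S1=40 S2=22 S3=28 blocked=[]
Op 8: conn=86 S1=40 S2=40 S3=28 blocked=[]
Op 9: conn=69 S1=40 S2=40 S3=11 blocked=[]
Op 10: conn=54 S1=40 S2=40 S3=-4 blocked=[3]
Op 11: conn=35 S1=40 S2=40 S3=-23 blocked=[3]
Op 12: conn=45 S1=40 S2=40 S3=-23 blocked=[3]

Answer: S3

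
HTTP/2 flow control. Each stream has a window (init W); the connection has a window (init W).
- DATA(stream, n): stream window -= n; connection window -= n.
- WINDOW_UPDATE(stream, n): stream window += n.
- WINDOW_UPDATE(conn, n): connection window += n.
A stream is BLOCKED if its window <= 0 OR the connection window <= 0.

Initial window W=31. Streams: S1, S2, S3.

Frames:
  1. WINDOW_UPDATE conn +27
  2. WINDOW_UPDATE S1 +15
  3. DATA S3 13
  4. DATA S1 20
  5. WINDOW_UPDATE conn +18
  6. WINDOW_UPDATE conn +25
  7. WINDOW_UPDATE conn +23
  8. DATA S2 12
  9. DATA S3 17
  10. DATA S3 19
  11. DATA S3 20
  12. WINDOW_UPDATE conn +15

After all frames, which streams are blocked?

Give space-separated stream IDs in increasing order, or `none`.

Op 1: conn=58 S1=31 S2=31 S3=31 blocked=[]
Op 2: conn=58 S1=46 S2=31 S3=31 blocked=[]
Op 3: conn=45 S1=46 S2=31 S3=18 blocked=[]
Op 4: conn=25 S1=26 S2=31 S3=18 blocked=[]
Op 5: conn=43 S1=26 S2=31 S3=18 blocked=[]
Op 6: conn=68 S1=26 S2=31 S3=18 blocked=[]
Op 7: conn=91 S1=26 S2=31 S3=18 blocked=[]
Op 8: conn=79 S1=26 S2=19 S3=18 blocked=[]
Op 9: conn=62 S1=26 S2=19 S3=1 blocked=[]
Op 10: conn=43 S1=26 S2=19 S3=-18 blocked=[3]
Op 11: conn=23 S1=26 S2=19 S3=-38 blocked=[3]
Op 12: conn=38 S1=26 S2=19 S3=-38 blocked=[3]

Answer: S3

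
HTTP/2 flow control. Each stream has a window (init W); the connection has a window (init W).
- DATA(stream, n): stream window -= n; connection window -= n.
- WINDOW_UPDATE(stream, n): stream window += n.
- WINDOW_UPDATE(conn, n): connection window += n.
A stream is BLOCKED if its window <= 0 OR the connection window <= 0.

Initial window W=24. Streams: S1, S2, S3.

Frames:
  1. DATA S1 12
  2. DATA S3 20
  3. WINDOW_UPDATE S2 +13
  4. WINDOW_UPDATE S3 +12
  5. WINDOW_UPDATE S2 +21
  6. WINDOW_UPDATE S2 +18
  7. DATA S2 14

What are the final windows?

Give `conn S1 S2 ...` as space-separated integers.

Op 1: conn=12 S1=12 S2=24 S3=24 blocked=[]
Op 2: conn=-8 S1=12 S2=24 S3=4 blocked=[1, 2, 3]
Op 3: conn=-8 S1=12 S2=37 S3=4 blocked=[1, 2, 3]
Op 4: conn=-8 S1=12 S2=37 S3=16 blocked=[1, 2, 3]
Op 5: conn=-8 S1=12 S2=58 S3=16 blocked=[1, 2, 3]
Op 6: conn=-8 S1=12 S2=76 S3=16 blocked=[1, 2, 3]
Op 7: conn=-22 S1=12 S2=62 S3=16 blocked=[1, 2, 3]

Answer: -22 12 62 16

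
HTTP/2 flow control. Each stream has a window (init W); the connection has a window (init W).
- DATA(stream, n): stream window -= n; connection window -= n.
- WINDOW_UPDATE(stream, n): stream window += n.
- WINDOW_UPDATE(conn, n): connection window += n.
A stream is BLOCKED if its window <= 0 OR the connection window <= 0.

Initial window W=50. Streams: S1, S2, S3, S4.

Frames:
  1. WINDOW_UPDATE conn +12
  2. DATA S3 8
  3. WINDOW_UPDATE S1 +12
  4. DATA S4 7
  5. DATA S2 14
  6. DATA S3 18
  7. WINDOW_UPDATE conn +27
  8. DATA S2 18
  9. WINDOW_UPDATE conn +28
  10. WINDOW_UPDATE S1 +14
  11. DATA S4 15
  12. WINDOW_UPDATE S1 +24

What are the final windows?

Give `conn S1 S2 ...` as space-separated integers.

Op 1: conn=62 S1=50 S2=50 S3=50 S4=50 blocked=[]
Op 2: conn=54 S1=50 S2=50 S3=42 S4=50 blocked=[]
Op 3: conn=54 S1=62 S2=50 S3=42 S4=50 blocked=[]
Op 4: conn=47 S1=62 S2=50 S3=42 S4=43 blocked=[]
Op 5: conn=33 S1=62 S2=36 S3=42 S4=43 blocked=[]
Op 6: conn=15 S1=62 S2=36 S3=24 S4=43 blocked=[]
Op 7: conn=42 S1=62 S2=36 S3=24 S4=43 blocked=[]
Op 8: conn=24 S1=62 S2=18 S3=24 S4=43 blocked=[]
Op 9: conn=52 S1=62 S2=18 S3=24 S4=43 blocked=[]
Op 10: conn=52 S1=76 S2=18 S3=24 S4=43 blocked=[]
Op 11: conn=37 S1=76 S2=18 S3=24 S4=28 blocked=[]
Op 12: conn=37 S1=100 S2=18 S3=24 S4=28 blocked=[]

Answer: 37 100 18 24 28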